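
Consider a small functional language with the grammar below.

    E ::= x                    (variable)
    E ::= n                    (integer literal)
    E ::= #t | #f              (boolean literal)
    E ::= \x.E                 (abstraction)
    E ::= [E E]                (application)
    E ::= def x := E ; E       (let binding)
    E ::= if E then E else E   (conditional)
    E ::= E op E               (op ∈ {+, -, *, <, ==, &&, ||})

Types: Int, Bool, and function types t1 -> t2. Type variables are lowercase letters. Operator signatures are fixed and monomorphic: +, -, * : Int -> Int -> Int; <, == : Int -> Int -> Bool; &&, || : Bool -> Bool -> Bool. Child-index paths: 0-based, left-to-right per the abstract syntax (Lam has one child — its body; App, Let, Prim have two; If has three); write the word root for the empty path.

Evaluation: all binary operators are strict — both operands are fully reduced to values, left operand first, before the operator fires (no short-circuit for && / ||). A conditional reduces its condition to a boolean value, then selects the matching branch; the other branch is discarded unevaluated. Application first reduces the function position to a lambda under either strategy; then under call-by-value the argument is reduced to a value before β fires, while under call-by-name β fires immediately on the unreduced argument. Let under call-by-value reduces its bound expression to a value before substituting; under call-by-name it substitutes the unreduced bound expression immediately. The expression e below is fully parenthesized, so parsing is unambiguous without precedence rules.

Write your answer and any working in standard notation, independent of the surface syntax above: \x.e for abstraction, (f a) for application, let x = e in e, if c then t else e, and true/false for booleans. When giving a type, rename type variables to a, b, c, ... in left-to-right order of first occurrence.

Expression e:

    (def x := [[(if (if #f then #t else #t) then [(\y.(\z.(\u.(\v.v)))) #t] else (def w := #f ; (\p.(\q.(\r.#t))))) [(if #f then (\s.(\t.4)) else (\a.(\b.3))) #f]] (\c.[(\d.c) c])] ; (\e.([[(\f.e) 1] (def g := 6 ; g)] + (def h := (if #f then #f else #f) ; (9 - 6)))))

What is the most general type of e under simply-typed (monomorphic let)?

Answer: (Int -> Int) -> Int

Working:
  unify Bool ~ Bool
  unify Bool ~ Bool
  unify Bool ~ Bool
v : d
\v._ : d -> d
\u._ : c -> d -> d
\z._ : b -> c -> d -> d
\y._ : a -> b -> c -> d -> d
  unify a -> b -> c -> d -> d ~ Bool -> e
  unify a ~ Bool
  unify b -> c -> d -> d ~ e
_ _ : b -> c -> d -> d
let w : Bool
\r._ : h -> Bool
\q._ : g -> h -> Bool
\p._ : f -> g -> h -> Bool
  unify b -> c -> d -> d ~ f -> g -> h -> Bool
  unify b ~ f
  unify c -> d -> d ~ g -> h -> Bool
  unify c ~ g
  unify d -> d ~ h -> Bool
  unify d ~ h
  unify h ~ Bool
  unify Bool ~ Bool
\t._ : j -> Int
\s._ : i -> j -> Int
\b._ : l -> Int
\a._ : k -> l -> Int
  unify i -> j -> Int ~ k -> l -> Int
  unify i ~ k
  unify j -> Int ~ l -> Int
  unify j ~ l
  unify Int ~ Int
  unify k -> l -> Int ~ Bool -> m
  unify k ~ Bool
  unify l -> Int ~ m
_ _ : l -> Int
  unify f -> g -> Bool -> Bool ~ (l -> Int) -> n
  unify f ~ l -> Int
  unify g -> Bool -> Bool ~ n
_ _ : g -> Bool -> Bool
c : o
\d._ : p -> o
c : o
  unify p -> o ~ o -> q
  unify p ~ o
  unify o ~ q
_ _ : q
\c._ : q -> q
  unify g -> Bool -> Bool ~ (q -> q) -> r
  unify g ~ q -> q
  unify Bool -> Bool ~ r
_ _ : Bool -> Bool
let x : Bool -> Bool
e : s
\f._ : t -> s
  unify t -> s ~ Int -> u
  unify t ~ Int
  unify s ~ u
_ _ : u
let g : Int
g : Int
  unify u ~ Int -> v
_ _ : v
  unify v ~ Int
  unify Bool ~ Bool
  unify Bool ~ Bool
let h : Bool
  unify Int ~ Int
  unify Int ~ Int
  unify Int ~ Int
\e._ : (Int -> Int) -> Int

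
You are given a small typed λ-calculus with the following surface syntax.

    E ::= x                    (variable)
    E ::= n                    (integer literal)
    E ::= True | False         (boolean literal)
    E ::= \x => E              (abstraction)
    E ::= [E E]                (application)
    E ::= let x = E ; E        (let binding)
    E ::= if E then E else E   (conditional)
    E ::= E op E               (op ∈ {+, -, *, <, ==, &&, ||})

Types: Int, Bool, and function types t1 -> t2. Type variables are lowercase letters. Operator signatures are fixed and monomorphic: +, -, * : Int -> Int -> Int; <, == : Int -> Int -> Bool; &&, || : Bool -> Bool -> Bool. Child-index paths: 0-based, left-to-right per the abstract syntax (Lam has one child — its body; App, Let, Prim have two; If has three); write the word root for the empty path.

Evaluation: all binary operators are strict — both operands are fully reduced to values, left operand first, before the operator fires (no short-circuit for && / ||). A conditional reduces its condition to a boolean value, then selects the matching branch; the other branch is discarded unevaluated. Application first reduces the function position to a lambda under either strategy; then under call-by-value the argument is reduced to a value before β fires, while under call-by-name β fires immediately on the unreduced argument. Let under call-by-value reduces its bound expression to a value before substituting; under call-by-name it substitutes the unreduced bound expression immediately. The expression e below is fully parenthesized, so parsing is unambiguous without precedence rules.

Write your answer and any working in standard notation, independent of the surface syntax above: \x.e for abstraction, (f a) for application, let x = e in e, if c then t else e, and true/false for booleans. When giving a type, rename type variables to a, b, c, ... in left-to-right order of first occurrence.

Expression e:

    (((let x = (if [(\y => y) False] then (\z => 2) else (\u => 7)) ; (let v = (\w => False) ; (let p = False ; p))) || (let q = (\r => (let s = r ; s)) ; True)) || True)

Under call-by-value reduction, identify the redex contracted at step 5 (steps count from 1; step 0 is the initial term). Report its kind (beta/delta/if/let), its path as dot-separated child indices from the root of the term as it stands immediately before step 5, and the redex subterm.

Answer: let at 0.0 : (let p = false in p)

Derivation:
step 0: (((let x = (if ((\y.y) false) then (\z.2) else (\u.7)) in (let v = (\w.false) in (let p = false in p))) || (let q = (\r.(let s = r in s)) in true)) || true)
step 1: [beta@0.0.0.0] (((let x = (if false then (\z.2) else (\u.7)) in (let v = (\w.false) in (let p = false in p))) || (let q = (\r.(let s = r in s)) in true)) || true)
step 2: [if@0.0.0] (((let x = (\u.7) in (let v = (\w.false) in (let p = false in p))) || (let q = (\r.(let s = r in s)) in true)) || true)
step 3: [let@0.0] (((let v = (\w.false) in (let p = false in p)) || (let q = (\r.(let s = r in s)) in true)) || true)
step 4: [let@0.0] (((let p = false in p) || (let q = (\r.(let s = r in s)) in true)) || true)
step 5: [let@0.0] ((false || (let q = (\r.(let s = r in s)) in true)) || true)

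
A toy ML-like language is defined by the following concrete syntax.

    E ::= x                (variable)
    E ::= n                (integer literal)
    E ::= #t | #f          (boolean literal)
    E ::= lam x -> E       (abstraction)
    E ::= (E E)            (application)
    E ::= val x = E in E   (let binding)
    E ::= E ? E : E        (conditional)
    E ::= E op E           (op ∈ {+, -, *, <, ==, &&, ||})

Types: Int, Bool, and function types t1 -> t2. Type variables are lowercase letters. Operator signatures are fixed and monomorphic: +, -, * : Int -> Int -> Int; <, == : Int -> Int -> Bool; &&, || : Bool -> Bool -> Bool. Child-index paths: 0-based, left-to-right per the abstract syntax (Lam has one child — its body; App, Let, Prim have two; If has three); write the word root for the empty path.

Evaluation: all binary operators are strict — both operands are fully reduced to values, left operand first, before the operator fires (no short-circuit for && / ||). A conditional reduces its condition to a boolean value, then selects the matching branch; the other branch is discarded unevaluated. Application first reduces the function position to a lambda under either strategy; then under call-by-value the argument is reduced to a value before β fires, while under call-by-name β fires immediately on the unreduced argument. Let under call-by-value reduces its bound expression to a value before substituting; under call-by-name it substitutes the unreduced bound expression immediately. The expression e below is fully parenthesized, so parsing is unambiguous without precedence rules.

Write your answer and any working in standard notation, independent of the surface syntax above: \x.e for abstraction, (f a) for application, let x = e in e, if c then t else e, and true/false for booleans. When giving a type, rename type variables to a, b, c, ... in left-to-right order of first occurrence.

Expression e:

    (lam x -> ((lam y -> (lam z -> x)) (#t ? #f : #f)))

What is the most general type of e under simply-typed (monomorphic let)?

Answer: a -> b -> a

Trace:
x : a
\z._ : c -> a
\y._ : b -> c -> a
  unify Bool ~ Bool
  unify Bool ~ Bool
  unify b -> c -> a ~ Bool -> d
  unify b ~ Bool
  unify c -> a ~ d
_ _ : c -> a
\x._ : a -> c -> a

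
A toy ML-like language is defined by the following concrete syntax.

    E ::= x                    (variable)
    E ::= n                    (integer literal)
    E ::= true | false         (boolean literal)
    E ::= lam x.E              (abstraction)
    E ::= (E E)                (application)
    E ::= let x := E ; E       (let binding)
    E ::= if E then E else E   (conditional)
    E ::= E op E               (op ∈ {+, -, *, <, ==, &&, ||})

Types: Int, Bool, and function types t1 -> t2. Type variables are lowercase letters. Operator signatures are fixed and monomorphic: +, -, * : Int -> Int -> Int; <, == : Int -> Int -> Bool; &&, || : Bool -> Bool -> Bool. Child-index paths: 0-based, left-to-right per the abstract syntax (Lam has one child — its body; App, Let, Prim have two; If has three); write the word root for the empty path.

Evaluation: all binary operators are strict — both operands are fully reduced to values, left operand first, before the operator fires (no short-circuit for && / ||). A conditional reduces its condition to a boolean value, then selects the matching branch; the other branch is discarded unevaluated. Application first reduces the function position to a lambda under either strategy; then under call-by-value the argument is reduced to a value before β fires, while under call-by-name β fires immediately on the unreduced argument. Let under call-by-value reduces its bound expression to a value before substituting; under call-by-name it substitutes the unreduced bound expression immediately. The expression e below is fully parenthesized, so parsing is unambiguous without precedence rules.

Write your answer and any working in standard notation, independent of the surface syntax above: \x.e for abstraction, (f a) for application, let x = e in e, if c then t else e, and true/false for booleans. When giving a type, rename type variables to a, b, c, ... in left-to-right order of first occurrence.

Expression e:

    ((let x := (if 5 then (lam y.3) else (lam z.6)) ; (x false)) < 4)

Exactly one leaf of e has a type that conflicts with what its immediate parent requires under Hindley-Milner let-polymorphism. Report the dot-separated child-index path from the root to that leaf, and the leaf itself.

Trace:
  unify Int ~ Bool
  FAIL: mismatch Int ~ Bool

Answer: 0.0.0 : 5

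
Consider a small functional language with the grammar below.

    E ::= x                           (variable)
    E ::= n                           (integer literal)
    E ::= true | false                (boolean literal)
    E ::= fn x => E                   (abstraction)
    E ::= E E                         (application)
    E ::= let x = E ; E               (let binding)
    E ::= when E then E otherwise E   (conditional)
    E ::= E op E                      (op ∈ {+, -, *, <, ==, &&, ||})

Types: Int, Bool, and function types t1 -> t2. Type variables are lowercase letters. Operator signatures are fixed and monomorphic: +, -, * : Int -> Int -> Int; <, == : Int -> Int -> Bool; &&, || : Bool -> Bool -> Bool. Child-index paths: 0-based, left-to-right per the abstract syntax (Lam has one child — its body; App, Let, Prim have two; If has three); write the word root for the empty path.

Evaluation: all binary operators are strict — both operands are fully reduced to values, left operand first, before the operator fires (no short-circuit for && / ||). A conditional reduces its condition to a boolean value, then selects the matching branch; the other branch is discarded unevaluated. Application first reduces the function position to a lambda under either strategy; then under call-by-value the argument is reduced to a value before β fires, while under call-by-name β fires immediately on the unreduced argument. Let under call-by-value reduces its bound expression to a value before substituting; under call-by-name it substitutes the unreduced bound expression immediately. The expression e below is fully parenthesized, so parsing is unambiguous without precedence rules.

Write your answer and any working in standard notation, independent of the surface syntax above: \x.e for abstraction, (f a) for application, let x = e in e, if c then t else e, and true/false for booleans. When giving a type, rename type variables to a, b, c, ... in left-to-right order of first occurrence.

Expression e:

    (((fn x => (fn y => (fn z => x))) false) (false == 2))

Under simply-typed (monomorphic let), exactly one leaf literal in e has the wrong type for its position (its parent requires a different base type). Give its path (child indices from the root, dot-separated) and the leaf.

Derivation:
x : a
\z._ : c -> a
\y._ : b -> c -> a
\x._ : a -> b -> c -> a
  unify a -> b -> c -> a ~ Bool -> d
  unify a ~ Bool
  unify b -> c -> Bool ~ d
_ _ : b -> c -> Bool
  unify Bool ~ Int
  FAIL: mismatch Bool ~ Int

Answer: 1.0 : false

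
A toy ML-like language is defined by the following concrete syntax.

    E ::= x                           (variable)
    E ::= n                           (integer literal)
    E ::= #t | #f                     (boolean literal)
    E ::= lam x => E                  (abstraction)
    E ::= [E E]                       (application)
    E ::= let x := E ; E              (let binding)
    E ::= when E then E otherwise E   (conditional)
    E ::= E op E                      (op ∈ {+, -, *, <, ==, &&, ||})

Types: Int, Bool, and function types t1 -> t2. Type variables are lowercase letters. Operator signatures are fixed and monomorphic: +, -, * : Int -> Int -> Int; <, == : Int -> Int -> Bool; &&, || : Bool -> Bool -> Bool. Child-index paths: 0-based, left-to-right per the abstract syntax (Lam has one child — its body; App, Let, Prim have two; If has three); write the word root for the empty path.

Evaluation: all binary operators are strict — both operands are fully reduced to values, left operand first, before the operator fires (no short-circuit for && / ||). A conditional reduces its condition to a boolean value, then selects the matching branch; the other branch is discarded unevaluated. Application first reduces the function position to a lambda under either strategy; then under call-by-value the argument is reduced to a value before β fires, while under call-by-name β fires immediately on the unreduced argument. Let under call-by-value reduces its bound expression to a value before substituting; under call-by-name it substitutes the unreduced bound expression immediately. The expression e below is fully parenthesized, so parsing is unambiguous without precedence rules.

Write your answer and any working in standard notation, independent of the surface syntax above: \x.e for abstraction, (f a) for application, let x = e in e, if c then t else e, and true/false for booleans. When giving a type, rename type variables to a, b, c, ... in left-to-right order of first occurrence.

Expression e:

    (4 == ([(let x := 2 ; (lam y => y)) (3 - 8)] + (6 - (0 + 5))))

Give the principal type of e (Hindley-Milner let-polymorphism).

Answer: Bool

Trace:
  unify Int ~ Int
let x : Int
y : a
\y._ : a -> a
  unify Int ~ Int
  unify Int ~ Int
  unify a -> a ~ Int -> b
  unify a ~ Int
  unify Int ~ b
_ _ : Int
  unify Int ~ Int
  unify Int ~ Int
  unify Int ~ Int
  unify Int ~ Int
  unify Int ~ Int
  unify Int ~ Int
  unify Int ~ Int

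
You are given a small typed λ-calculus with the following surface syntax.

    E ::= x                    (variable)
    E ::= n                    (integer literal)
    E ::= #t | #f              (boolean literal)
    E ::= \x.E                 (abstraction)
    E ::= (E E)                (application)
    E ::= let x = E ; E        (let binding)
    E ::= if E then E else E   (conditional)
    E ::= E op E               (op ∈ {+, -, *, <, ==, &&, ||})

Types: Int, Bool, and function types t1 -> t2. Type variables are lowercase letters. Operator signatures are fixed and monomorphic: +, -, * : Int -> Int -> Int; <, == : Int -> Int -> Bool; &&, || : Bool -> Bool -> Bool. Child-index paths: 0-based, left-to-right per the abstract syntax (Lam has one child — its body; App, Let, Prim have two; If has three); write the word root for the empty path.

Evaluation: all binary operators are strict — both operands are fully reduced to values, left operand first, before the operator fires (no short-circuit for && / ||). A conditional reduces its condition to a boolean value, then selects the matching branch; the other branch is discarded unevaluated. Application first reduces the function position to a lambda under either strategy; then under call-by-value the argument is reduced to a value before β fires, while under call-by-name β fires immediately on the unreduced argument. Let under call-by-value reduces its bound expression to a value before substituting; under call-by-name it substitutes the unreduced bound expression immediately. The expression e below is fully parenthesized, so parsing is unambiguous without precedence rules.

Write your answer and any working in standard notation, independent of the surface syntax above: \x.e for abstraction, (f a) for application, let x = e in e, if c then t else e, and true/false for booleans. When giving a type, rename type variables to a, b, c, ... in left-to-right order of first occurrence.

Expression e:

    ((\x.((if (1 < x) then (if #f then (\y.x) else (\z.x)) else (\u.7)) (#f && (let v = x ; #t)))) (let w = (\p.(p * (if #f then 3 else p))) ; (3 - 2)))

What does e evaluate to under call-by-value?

Working:
step 0: ((\x.((if (1 < x) then (if false then (\y.x) else (\z.x)) else (\u.7)) (false && (let v = x in true)))) (let w = (\p.(p * (if false then 3 else p))) in (3 - 2)))
step 1: [let@1] ((\x.((if (1 < x) then (if false then (\y.x) else (\z.x)) else (\u.7)) (false && (let v = x in true)))) (3 - 2))
step 2: [delta@1] ((\x.((if (1 < x) then (if false then (\y.x) else (\z.x)) else (\u.7)) (false && (let v = x in true)))) 1)
step 3: [beta@root] ((if (1 < 1) then (if false then (\y.1) else (\z.1)) else (\u.7)) (false && (let v = 1 in true)))
step 4: [delta@0.0] ((if false then (if false then (\y.1) else (\z.1)) else (\u.7)) (false && (let v = 1 in true)))
step 5: [if@0] ((\u.7) (false && (let v = 1 in true)))
step 6: [let@1.1] ((\u.7) (false && true))
step 7: [delta@1] ((\u.7) false)
step 8: [beta@root] 7

Answer: 7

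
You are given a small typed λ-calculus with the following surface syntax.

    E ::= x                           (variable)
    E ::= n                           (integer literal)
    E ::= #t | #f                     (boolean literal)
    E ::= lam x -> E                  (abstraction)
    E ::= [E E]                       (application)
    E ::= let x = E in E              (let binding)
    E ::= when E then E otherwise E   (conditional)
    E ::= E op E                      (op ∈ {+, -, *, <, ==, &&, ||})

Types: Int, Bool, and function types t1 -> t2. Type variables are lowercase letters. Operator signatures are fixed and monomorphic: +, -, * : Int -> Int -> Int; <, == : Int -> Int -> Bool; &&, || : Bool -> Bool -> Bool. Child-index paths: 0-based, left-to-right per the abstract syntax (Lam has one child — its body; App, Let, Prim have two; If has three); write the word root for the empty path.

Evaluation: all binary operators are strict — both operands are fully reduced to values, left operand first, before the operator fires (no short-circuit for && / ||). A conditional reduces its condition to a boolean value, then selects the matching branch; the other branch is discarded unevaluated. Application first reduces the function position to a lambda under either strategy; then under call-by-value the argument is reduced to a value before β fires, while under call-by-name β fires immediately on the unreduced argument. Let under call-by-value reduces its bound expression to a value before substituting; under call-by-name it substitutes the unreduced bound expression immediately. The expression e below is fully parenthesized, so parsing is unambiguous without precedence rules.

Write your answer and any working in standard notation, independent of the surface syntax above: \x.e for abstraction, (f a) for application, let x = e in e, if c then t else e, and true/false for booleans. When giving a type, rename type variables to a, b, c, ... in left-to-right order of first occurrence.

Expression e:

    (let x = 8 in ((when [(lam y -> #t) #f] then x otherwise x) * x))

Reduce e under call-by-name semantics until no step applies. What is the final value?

Answer: 64

Derivation:
step 0: (let x = 8 in ((if ((\y.true) false) then x else x) * x))
step 1: [let@root] ((if ((\y.true) false) then 8 else 8) * 8)
step 2: [beta@0.0] ((if true then 8 else 8) * 8)
step 3: [if@0] (8 * 8)
step 4: [delta@root] 64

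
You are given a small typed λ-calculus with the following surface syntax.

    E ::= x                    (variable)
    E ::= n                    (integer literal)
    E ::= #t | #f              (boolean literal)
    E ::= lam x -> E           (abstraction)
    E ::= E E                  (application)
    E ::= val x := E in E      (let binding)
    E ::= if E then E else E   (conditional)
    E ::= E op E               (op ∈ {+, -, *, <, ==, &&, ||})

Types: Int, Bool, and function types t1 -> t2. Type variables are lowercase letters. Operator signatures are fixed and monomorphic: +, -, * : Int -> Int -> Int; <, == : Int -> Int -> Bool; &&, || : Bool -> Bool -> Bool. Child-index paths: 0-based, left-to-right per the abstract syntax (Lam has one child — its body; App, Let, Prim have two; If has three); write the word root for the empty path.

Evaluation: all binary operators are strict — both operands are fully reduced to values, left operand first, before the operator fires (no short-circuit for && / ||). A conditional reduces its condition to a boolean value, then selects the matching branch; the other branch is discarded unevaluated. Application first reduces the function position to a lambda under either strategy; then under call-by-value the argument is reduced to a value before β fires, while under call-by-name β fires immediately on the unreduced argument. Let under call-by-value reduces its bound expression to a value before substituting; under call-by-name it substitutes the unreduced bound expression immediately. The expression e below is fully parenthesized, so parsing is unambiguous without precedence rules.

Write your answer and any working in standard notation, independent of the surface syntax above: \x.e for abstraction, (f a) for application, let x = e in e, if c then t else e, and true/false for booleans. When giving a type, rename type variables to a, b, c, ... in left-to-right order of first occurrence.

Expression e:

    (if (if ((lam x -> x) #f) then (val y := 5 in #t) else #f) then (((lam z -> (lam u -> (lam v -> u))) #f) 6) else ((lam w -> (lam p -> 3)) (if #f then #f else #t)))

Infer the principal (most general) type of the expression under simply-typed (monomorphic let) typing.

Trace:
x : a
\x._ : a -> a
  unify a -> a ~ Bool -> b
  unify a ~ Bool
  unify Bool ~ b
_ _ : Bool
  unify Bool ~ Bool
let y : Int
  unify Bool ~ Bool
  unify Bool ~ Bool
u : d
\v._ : e -> d
\u._ : d -> e -> d
\z._ : c -> d -> e -> d
  unify c -> d -> e -> d ~ Bool -> f
  unify c ~ Bool
  unify d -> e -> d ~ f
_ _ : d -> e -> d
  unify d -> e -> d ~ Int -> g
  unify d ~ Int
  unify e -> Int ~ g
_ _ : e -> Int
\p._ : i -> Int
\w._ : h -> i -> Int
  unify Bool ~ Bool
  unify Bool ~ Bool
  unify h -> i -> Int ~ Bool -> j
  unify h ~ Bool
  unify i -> Int ~ j
_ _ : i -> Int
  unify e -> Int ~ i -> Int
  unify e ~ i
  unify Int ~ Int

Answer: a -> Int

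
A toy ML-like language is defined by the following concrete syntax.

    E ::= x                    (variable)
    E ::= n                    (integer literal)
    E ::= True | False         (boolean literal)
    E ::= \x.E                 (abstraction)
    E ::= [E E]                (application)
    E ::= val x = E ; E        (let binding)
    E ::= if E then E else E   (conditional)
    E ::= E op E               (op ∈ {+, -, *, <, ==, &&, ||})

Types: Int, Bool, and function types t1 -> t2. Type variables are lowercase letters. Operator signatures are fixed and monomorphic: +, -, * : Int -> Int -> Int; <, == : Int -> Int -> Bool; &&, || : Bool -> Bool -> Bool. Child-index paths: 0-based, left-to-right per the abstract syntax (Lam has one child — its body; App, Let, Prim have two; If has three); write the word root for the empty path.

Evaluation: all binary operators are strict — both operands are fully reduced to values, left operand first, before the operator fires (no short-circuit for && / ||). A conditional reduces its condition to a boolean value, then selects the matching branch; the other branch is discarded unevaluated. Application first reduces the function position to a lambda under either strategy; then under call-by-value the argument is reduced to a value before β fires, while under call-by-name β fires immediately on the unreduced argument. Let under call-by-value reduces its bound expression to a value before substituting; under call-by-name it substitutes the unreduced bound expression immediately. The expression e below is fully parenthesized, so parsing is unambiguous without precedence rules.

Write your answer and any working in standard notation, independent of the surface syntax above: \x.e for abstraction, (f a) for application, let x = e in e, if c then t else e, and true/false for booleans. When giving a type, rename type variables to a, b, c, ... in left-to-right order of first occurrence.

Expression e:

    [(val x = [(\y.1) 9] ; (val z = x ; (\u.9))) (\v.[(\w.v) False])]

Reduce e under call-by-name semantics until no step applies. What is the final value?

Answer: 9

Trace:
step 0: ((let x = ((\y.1) 9) in (let z = x in (\u.9))) (\v.((\w.v) false)))
step 1: [let@0] ((let z = ((\y.1) 9) in (\u.9)) (\v.((\w.v) false)))
step 2: [let@0] ((\u.9) (\v.((\w.v) false)))
step 3: [beta@root] 9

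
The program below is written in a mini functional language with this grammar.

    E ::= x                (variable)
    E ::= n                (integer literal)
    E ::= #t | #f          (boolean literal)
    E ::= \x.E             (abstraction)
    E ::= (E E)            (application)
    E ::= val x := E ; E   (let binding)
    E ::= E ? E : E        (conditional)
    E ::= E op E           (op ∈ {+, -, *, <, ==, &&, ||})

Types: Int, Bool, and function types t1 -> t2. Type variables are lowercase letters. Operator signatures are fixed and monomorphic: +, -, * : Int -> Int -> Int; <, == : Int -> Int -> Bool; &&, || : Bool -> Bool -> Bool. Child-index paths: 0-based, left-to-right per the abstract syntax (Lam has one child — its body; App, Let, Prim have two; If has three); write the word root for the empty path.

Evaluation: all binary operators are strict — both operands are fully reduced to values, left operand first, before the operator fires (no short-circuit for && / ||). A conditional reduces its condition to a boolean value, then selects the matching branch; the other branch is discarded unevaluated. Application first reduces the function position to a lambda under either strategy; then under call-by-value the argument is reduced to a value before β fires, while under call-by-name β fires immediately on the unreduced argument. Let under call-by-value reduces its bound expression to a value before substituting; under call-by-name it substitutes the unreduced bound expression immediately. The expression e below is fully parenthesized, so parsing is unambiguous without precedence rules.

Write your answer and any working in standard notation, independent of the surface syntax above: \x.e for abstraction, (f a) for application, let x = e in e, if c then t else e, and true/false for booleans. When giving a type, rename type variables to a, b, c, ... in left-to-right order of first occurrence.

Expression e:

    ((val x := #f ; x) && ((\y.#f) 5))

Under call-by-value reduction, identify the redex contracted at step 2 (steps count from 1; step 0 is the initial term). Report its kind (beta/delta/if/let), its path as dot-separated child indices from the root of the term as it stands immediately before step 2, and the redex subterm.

Answer: beta at 1 : ((\y.false) 5)

Derivation:
step 0: ((let x = false in x) && ((\y.false) 5))
step 1: [let@0] (false && ((\y.false) 5))
step 2: [beta@1] (false && false)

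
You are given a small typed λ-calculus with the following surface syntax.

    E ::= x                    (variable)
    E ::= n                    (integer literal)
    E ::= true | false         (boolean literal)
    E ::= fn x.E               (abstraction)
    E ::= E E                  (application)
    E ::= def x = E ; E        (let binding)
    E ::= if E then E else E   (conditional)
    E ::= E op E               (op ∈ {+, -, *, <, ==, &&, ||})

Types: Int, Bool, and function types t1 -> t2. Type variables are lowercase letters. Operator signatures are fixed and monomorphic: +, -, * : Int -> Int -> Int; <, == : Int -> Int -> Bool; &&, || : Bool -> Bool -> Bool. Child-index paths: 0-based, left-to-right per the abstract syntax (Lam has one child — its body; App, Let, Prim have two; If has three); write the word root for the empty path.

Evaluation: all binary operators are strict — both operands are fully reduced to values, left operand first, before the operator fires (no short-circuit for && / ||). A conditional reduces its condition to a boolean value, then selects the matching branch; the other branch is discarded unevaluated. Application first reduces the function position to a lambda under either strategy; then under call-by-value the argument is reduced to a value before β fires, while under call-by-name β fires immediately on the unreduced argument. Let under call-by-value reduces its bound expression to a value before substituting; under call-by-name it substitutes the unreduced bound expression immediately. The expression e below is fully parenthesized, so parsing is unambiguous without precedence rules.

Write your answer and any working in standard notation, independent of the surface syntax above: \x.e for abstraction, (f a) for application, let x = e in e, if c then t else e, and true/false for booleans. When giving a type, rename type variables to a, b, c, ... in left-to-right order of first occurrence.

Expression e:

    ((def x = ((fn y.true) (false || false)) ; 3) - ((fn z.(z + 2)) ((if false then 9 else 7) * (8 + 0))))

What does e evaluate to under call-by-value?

Derivation:
step 0: ((let x = ((\y.true) (false || false)) in 3) - ((\z.(z + 2)) ((if false then 9 else 7) * (8 + 0))))
step 1: [delta@0.0.1] ((let x = ((\y.true) false) in 3) - ((\z.(z + 2)) ((if false then 9 else 7) * (8 + 0))))
step 2: [beta@0.0] ((let x = true in 3) - ((\z.(z + 2)) ((if false then 9 else 7) * (8 + 0))))
step 3: [let@0] (3 - ((\z.(z + 2)) ((if false then 9 else 7) * (8 + 0))))
step 4: [if@1.1.0] (3 - ((\z.(z + 2)) (7 * (8 + 0))))
step 5: [delta@1.1.1] (3 - ((\z.(z + 2)) (7 * 8)))
step 6: [delta@1.1] (3 - ((\z.(z + 2)) 56))
step 7: [beta@1] (3 - (56 + 2))
step 8: [delta@1] (3 - 58)
step 9: [delta@root] -55

Answer: -55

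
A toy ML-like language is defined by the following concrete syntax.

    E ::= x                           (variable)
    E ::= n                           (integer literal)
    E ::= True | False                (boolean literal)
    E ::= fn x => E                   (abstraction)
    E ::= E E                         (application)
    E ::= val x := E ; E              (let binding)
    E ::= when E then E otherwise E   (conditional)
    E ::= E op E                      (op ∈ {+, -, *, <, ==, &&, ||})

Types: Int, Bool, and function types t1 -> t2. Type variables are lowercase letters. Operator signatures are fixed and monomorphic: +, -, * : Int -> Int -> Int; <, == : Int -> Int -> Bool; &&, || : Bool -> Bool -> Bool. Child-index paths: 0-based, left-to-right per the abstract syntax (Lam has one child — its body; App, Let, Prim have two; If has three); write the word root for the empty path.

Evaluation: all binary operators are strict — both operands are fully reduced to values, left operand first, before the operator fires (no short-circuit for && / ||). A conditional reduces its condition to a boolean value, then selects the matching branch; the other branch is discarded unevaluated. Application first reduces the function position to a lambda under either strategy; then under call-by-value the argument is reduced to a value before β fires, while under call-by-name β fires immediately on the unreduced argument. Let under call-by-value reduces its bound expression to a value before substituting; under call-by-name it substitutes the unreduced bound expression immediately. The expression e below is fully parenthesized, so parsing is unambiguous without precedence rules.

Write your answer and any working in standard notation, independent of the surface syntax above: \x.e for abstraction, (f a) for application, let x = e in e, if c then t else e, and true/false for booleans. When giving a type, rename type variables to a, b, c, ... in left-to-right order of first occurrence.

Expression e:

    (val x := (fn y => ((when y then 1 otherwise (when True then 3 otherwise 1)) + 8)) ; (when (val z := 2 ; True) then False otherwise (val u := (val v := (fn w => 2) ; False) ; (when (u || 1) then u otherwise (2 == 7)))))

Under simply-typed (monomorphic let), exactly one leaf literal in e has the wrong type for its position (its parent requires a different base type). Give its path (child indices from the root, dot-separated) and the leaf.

Derivation:
y : a
  unify a ~ Bool
  unify Bool ~ Bool
  unify Int ~ Int
  unify Int ~ Int
  unify Int ~ Int
  unify Int ~ Int
\y._ : Bool -> Int
let x : Bool -> Int
let z : Int
  unify Bool ~ Bool
\w._ : b -> Int
let v : b -> Int
let u : Bool
u : Bool
  unify Bool ~ Bool
  unify Int ~ Bool
  FAIL: mismatch Int ~ Bool

Answer: 1.2.1.0.1 : 1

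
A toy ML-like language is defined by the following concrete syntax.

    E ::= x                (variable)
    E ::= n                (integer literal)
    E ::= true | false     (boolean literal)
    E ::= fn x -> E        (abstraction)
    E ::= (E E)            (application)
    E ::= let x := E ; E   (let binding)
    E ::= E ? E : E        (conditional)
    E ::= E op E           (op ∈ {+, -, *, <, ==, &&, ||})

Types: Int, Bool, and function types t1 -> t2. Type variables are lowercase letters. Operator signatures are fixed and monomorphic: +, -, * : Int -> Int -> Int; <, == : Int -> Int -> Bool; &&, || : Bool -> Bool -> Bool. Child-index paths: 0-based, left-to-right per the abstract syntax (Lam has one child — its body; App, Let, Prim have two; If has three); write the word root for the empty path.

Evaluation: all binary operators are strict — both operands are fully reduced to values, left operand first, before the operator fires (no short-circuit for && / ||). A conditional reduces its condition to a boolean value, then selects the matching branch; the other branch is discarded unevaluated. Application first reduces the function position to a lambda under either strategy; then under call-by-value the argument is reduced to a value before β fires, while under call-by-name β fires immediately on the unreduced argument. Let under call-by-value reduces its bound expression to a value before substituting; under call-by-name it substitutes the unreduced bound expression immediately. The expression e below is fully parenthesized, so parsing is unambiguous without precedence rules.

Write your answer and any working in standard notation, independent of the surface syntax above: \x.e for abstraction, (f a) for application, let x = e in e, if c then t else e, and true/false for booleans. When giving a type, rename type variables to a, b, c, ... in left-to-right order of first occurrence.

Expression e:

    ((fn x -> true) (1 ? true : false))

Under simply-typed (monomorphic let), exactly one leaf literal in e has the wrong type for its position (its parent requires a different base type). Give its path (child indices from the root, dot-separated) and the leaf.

Answer: 1.0 : 1

Working:
\x._ : a -> Bool
  unify Int ~ Bool
  FAIL: mismatch Int ~ Bool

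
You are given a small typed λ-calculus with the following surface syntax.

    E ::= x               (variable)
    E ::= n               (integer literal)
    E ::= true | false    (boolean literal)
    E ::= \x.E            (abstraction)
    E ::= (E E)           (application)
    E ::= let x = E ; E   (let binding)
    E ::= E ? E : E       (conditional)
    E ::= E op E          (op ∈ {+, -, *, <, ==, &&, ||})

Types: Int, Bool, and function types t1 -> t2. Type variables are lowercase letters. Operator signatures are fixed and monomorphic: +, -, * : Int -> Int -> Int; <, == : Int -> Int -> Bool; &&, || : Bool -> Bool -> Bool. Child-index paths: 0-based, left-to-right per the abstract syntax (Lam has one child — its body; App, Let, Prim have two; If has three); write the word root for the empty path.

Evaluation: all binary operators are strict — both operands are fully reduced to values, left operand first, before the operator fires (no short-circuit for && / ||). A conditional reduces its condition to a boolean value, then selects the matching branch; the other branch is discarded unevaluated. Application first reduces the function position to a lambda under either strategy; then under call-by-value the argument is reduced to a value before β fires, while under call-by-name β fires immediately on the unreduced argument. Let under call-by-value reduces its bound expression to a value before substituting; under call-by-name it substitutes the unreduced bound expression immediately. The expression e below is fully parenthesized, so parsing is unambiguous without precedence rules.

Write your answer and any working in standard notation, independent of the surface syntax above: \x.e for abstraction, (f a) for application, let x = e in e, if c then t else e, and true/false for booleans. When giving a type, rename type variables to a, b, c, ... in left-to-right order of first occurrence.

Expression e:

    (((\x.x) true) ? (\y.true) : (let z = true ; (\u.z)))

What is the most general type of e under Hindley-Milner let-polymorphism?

Answer: a -> Bool

Working:
x : a
\x._ : a -> a
  unify a -> a ~ Bool -> b
  unify a ~ Bool
  unify Bool ~ b
_ _ : Bool
  unify Bool ~ Bool
\y._ : c -> Bool
let z : Bool
z : Bool
\u._ : d -> Bool
  unify c -> Bool ~ d -> Bool
  unify c ~ d
  unify Bool ~ Bool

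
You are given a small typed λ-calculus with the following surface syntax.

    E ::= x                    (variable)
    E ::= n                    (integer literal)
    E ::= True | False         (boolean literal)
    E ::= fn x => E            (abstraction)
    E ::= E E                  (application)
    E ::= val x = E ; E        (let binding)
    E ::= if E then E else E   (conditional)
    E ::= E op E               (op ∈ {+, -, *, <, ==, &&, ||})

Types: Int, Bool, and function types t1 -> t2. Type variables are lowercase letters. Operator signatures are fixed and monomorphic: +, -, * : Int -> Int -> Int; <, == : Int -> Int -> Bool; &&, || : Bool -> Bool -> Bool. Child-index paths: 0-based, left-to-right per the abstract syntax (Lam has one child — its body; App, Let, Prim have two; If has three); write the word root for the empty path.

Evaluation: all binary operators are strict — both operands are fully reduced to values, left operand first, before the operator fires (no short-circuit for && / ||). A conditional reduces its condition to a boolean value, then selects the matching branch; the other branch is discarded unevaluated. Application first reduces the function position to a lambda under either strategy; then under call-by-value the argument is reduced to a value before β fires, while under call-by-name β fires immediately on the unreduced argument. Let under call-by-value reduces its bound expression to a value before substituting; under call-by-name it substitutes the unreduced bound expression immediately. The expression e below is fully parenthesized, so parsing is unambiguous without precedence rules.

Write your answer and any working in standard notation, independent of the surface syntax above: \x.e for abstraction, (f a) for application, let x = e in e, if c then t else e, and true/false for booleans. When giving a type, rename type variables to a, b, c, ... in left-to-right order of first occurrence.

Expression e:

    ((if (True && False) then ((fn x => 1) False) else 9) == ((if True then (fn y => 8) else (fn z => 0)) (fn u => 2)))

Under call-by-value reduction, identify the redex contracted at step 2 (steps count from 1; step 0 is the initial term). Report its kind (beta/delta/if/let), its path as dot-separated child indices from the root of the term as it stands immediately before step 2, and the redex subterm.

Answer: if at 0 : (if false then ((\x.1) false) else 9)

Derivation:
step 0: ((if (true && false) then ((\x.1) false) else 9) == ((if true then (\y.8) else (\z.0)) (\u.2)))
step 1: [delta@0.0] ((if false then ((\x.1) false) else 9) == ((if true then (\y.8) else (\z.0)) (\u.2)))
step 2: [if@0] (9 == ((if true then (\y.8) else (\z.0)) (\u.2)))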